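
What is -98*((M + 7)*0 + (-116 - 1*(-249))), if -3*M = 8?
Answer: -13034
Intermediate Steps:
M = -8/3 (M = -1/3*8 = -8/3 ≈ -2.6667)
-98*((M + 7)*0 + (-116 - 1*(-249))) = -98*((-8/3 + 7)*0 + (-116 - 1*(-249))) = -98*((13/3)*0 + (-116 + 249)) = -98*(0 + 133) = -98*133 = -13034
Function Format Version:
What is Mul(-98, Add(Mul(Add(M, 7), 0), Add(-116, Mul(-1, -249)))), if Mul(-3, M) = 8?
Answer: -13034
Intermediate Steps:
M = Rational(-8, 3) (M = Mul(Rational(-1, 3), 8) = Rational(-8, 3) ≈ -2.6667)
Mul(-98, Add(Mul(Add(M, 7), 0), Add(-116, Mul(-1, -249)))) = Mul(-98, Add(Mul(Add(Rational(-8, 3), 7), 0), Add(-116, Mul(-1, -249)))) = Mul(-98, Add(Mul(Rational(13, 3), 0), Add(-116, 249))) = Mul(-98, Add(0, 133)) = Mul(-98, 133) = -13034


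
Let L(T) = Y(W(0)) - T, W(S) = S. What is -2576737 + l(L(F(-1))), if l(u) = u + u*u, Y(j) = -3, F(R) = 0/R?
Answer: -2576731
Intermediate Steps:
F(R) = 0
L(T) = -3 - T
l(u) = u + u²
-2576737 + l(L(F(-1))) = -2576737 + (-3 - 1*0)*(1 + (-3 - 1*0)) = -2576737 + (-3 + 0)*(1 + (-3 + 0)) = -2576737 - 3*(1 - 3) = -2576737 - 3*(-2) = -2576737 + 6 = -2576731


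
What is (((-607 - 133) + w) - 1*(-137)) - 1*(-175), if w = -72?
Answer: -500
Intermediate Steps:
(((-607 - 133) + w) - 1*(-137)) - 1*(-175) = (((-607 - 133) - 72) - 1*(-137)) - 1*(-175) = ((-740 - 72) + 137) + 175 = (-812 + 137) + 175 = -675 + 175 = -500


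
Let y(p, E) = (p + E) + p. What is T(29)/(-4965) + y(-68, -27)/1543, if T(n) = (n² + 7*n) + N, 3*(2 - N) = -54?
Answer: -2451047/7660995 ≈ -0.31994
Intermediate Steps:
N = 20 (N = 2 - ⅓*(-54) = 2 + 18 = 20)
y(p, E) = E + 2*p (y(p, E) = (E + p) + p = E + 2*p)
T(n) = 20 + n² + 7*n (T(n) = (n² + 7*n) + 20 = 20 + n² + 7*n)
T(29)/(-4965) + y(-68, -27)/1543 = (20 + 29² + 7*29)/(-4965) + (-27 + 2*(-68))/1543 = (20 + 841 + 203)*(-1/4965) + (-27 - 136)*(1/1543) = 1064*(-1/4965) - 163*1/1543 = -1064/4965 - 163/1543 = -2451047/7660995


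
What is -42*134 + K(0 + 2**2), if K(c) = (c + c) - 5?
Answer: -5625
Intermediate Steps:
K(c) = -5 + 2*c (K(c) = 2*c - 5 = -5 + 2*c)
-42*134 + K(0 + 2**2) = -42*134 + (-5 + 2*(0 + 2**2)) = -5628 + (-5 + 2*(0 + 4)) = -5628 + (-5 + 2*4) = -5628 + (-5 + 8) = -5628 + 3 = -5625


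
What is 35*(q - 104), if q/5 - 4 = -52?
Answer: -12040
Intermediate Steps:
q = -240 (q = 20 + 5*(-52) = 20 - 260 = -240)
35*(q - 104) = 35*(-240 - 104) = 35*(-344) = -12040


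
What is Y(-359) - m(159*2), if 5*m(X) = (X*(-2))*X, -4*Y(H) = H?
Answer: 810787/20 ≈ 40539.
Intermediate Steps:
Y(H) = -H/4
m(X) = -2*X²/5 (m(X) = ((X*(-2))*X)/5 = ((-2*X)*X)/5 = (-2*X²)/5 = -2*X²/5)
Y(-359) - m(159*2) = -¼*(-359) - (-2)*(159*2)²/5 = 359/4 - (-2)*318²/5 = 359/4 - (-2)*101124/5 = 359/4 - 1*(-202248/5) = 359/4 + 202248/5 = 810787/20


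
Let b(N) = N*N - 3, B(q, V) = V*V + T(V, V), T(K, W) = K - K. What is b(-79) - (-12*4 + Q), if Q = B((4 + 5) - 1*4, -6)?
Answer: 6250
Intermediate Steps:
T(K, W) = 0
B(q, V) = V² (B(q, V) = V*V + 0 = V² + 0 = V²)
b(N) = -3 + N² (b(N) = N² - 3 = -3 + N²)
Q = 36 (Q = (-6)² = 36)
b(-79) - (-12*4 + Q) = (-3 + (-79)²) - (-12*4 + 36) = (-3 + 6241) - (-48 + 36) = 6238 - 1*(-12) = 6238 + 12 = 6250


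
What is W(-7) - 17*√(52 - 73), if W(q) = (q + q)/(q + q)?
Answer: 1 - 17*I*√21 ≈ 1.0 - 77.904*I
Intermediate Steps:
W(q) = 1 (W(q) = (2*q)/((2*q)) = (2*q)*(1/(2*q)) = 1)
W(-7) - 17*√(52 - 73) = 1 - 17*√(52 - 73) = 1 - 17*I*√21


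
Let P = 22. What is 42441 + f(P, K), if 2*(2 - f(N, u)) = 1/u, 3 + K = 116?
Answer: 9592117/226 ≈ 42443.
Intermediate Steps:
K = 113 (K = -3 + 116 = 113)
f(N, u) = 2 - 1/(2*u)
42441 + f(P, K) = 42441 + (2 - ½/113) = 42441 + (2 - ½*1/113) = 42441 + (2 - 1/226) = 42441 + 451/226 = 9592117/226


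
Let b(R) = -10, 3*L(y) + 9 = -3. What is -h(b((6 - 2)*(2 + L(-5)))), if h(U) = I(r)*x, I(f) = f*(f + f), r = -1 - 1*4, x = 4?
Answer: -200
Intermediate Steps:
L(y) = -4 (L(y) = -3 + (⅓)*(-3) = -3 - 1 = -4)
r = -5 (r = -1 - 4 = -5)
I(f) = 2*f² (I(f) = f*(2*f) = 2*f²)
h(U) = 200 (h(U) = (2*(-5)²)*4 = (2*25)*4 = 50*4 = 200)
-h(b((6 - 2)*(2 + L(-5)))) = -1*200 = -200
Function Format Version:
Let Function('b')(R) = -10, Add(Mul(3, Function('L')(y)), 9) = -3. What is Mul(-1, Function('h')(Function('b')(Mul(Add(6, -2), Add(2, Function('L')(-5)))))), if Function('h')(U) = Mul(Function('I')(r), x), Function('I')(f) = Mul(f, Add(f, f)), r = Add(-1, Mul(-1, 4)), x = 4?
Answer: -200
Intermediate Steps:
Function('L')(y) = -4 (Function('L')(y) = Add(-3, Mul(Rational(1, 3), -3)) = Add(-3, -1) = -4)
r = -5 (r = Add(-1, -4) = -5)
Function('I')(f) = Mul(2, Pow(f, 2)) (Function('I')(f) = Mul(f, Mul(2, f)) = Mul(2, Pow(f, 2)))
Function('h')(U) = 200 (Function('h')(U) = Mul(Mul(2, Pow(-5, 2)), 4) = Mul(Mul(2, 25), 4) = Mul(50, 4) = 200)
Mul(-1, Function('h')(Function('b')(Mul(Add(6, -2), Add(2, Function('L')(-5)))))) = Mul(-1, 200) = -200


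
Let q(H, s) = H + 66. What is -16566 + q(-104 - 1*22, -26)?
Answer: -16626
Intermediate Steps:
q(H, s) = 66 + H
-16566 + q(-104 - 1*22, -26) = -16566 + (66 + (-104 - 1*22)) = -16566 + (66 + (-104 - 22)) = -16566 + (66 - 126) = -16566 - 60 = -16626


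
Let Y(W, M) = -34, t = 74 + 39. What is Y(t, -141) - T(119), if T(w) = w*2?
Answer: -272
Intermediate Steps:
t = 113
T(w) = 2*w
Y(t, -141) - T(119) = -34 - 2*119 = -34 - 1*238 = -34 - 238 = -272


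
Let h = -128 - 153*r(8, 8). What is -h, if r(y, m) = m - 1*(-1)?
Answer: 1505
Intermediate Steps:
r(y, m) = 1 + m (r(y, m) = m + 1 = 1 + m)
h = -1505 (h = -128 - 153*(1 + 8) = -128 - 153*9 = -128 - 1377 = -1505)
-h = -1*(-1505) = 1505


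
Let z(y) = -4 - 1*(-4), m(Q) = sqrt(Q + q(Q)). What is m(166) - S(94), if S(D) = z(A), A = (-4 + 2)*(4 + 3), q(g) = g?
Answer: 2*sqrt(83) ≈ 18.221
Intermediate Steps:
A = -14 (A = -2*7 = -14)
m(Q) = sqrt(2)*sqrt(Q) (m(Q) = sqrt(Q + Q) = sqrt(2*Q) = sqrt(2)*sqrt(Q))
z(y) = 0 (z(y) = -4 + 4 = 0)
S(D) = 0
m(166) - S(94) = sqrt(2)*sqrt(166) - 1*0 = 2*sqrt(83) + 0 = 2*sqrt(83)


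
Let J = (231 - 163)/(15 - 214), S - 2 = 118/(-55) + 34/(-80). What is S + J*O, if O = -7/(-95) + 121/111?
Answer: -178778089/184664040 ≈ -0.96813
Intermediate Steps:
S = -251/440 (S = 2 + (118/(-55) + 34/(-80)) = 2 + (118*(-1/55) + 34*(-1/80)) = 2 + (-118/55 - 17/40) = 2 - 1131/440 = -251/440 ≈ -0.57045)
J = -68/199 (J = 68/(-199) = 68*(-1/199) = -68/199 ≈ -0.34171)
O = 12272/10545 (O = -7*(-1/95) + 121*(1/111) = 7/95 + 121/111 = 12272/10545 ≈ 1.1638)
S + J*O = -251/440 - 68/199*12272/10545 = -251/440 - 834496/2098455 = -178778089/184664040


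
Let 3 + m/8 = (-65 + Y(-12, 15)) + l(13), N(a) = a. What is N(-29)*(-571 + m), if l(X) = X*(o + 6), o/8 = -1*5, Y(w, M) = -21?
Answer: 139751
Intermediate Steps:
o = -40 (o = 8*(-1*5) = 8*(-5) = -40)
l(X) = -34*X (l(X) = X*(-40 + 6) = X*(-34) = -34*X)
m = -4248 (m = -24 + 8*((-65 - 21) - 34*13) = -24 + 8*(-86 - 442) = -24 + 8*(-528) = -24 - 4224 = -4248)
N(-29)*(-571 + m) = -29*(-571 - 4248) = -29*(-4819) = 139751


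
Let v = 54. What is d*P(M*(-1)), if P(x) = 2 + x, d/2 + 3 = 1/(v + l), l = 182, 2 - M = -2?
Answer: 707/59 ≈ 11.983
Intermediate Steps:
M = 4 (M = 2 - 1*(-2) = 2 + 2 = 4)
d = -707/118 (d = -6 + 2*(1/(54 + 182)) = -6 + 2*(1/236) = -6 + 1/118 = -707/118 ≈ -5.9915)
d*P(M*(-1)) = -707*(2 + 4*(-1))/118 = -707*(2 - 4)/118 = -707/118*(-2) = 707/59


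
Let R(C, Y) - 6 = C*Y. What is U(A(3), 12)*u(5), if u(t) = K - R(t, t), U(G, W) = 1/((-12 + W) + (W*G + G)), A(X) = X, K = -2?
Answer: -11/13 ≈ -0.84615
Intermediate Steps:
R(C, Y) = 6 + C*Y
U(G, W) = 1/(-12 + G + W + G*W) (U(G, W) = 1/((-12 + W) + (G*W + G)) = 1/((-12 + W) + (G + G*W)) = 1/(-12 + G + W + G*W))
u(t) = -8 - t² (u(t) = -2 - (6 + t*t) = -2 - (6 + t²) = -2 + (-6 - t²) = -8 - t²)
U(A(3), 12)*u(5) = (-8 - 1*5²)/(-12 + 3 + 12 + 3*12) = (-8 - 1*25)/(-12 + 3 + 12 + 36) = (-8 - 25)/39 = (1/39)*(-33) = -11/13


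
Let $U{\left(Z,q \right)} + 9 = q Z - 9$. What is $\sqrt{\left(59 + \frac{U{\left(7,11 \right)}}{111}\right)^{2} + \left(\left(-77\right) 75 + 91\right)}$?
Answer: $\frac{70 i \sqrt{5381}}{111} \approx 46.26 i$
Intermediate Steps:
$U{\left(Z,q \right)} = -18 + Z q$ ($U{\left(Z,q \right)} = -9 + \left(q Z - 9\right) = -9 + \left(Z q - 9\right) = -9 + \left(-9 + Z q\right) = -18 + Z q$)
$\sqrt{\left(59 + \frac{U{\left(7,11 \right)}}{111}\right)^{2} + \left(\left(-77\right) 75 + 91\right)} = \sqrt{\left(59 + \frac{-18 + 7 \cdot 11}{111}\right)^{2} + \left(\left(-77\right) 75 + 91\right)} = \sqrt{\left(59 + \left(-18 + 77\right) \frac{1}{111}\right)^{2} + \left(-5775 + 91\right)} = \sqrt{\left(59 + 59 \cdot \frac{1}{111}\right)^{2} - 5684} = \sqrt{\left(59 + \frac{59}{111}\right)^{2} - 5684} = \sqrt{\left(\frac{6608}{111}\right)^{2} - 5684} = \sqrt{\frac{43665664}{12321} - 5684} = \sqrt{- \frac{26366900}{12321}} = \frac{70 i \sqrt{5381}}{111}$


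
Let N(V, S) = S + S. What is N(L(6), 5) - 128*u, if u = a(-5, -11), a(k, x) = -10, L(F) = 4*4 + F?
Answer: 1290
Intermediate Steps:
L(F) = 16 + F
N(V, S) = 2*S
u = -10
N(L(6), 5) - 128*u = 2*5 - 128*(-10) = 10 + 1280 = 1290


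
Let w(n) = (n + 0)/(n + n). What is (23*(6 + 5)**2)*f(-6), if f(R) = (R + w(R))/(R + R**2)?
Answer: -30613/60 ≈ -510.22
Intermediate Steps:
w(n) = 1/2 (w(n) = n/((2*n)) = n*(1/(2*n)) = 1/2)
f(R) = (1/2 + R)/(R + R**2) (f(R) = (R + 1/2)/(R + R**2) = (1/2 + R)/(R + R**2))
(23*(6 + 5)**2)*f(-6) = (23*(6 + 5)**2)*((1/2 - 6)/((-6)*(1 - 6))) = (23*11**2)*(-1/6*(-11/2)/(-5)) = (23*121)*(-1/6*(-1/5)*(-11/2)) = 2783*(-11/60) = -30613/60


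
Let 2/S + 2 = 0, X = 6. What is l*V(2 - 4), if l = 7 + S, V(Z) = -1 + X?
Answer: 30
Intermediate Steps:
S = -1 (S = 2/(-2 + 0) = 2/(-2) = 2*(-½) = -1)
V(Z) = 5 (V(Z) = -1 + 6 = 5)
l = 6 (l = 7 - 1 = 6)
l*V(2 - 4) = 6*5 = 30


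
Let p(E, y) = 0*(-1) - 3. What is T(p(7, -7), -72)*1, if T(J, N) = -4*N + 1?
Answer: 289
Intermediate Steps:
p(E, y) = -3 (p(E, y) = 0 - 3 = -3)
T(J, N) = 1 - 4*N
T(p(7, -7), -72)*1 = (1 - 4*(-72))*1 = (1 + 288)*1 = 289*1 = 289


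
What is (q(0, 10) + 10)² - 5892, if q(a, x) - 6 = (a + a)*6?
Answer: -5636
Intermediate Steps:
q(a, x) = 6 + 12*a (q(a, x) = 6 + (a + a)*6 = 6 + (2*a)*6 = 6 + 12*a)
(q(0, 10) + 10)² - 5892 = ((6 + 12*0) + 10)² - 5892 = ((6 + 0) + 10)² - 5892 = (6 + 10)² - 5892 = 16² - 5892 = 256 - 5892 = -5636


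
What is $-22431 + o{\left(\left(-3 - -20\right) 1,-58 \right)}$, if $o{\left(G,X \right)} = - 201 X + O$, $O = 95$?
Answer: $-10678$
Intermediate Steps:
$o{\left(G,X \right)} = 95 - 201 X$ ($o{\left(G,X \right)} = - 201 X + 95 = 95 - 201 X$)
$-22431 + o{\left(\left(-3 - -20\right) 1,-58 \right)} = -22431 + \left(95 - -11658\right) = -22431 + \left(95 + 11658\right) = -22431 + 11753 = -10678$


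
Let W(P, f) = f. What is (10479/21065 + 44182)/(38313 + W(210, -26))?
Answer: 930704309/806515655 ≈ 1.1540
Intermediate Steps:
(10479/21065 + 44182)/(38313 + W(210, -26)) = (10479/21065 + 44182)/(38313 - 26) = (10479*(1/21065) + 44182)/38287 = (10479/21065 + 44182)*(1/38287) = (930704309/21065)*(1/38287) = 930704309/806515655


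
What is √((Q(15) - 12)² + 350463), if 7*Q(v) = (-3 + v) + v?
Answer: 8*√268374/7 ≈ 592.05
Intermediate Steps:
Q(v) = -3/7 + 2*v/7 (Q(v) = ((-3 + v) + v)/7 = (-3 + 2*v)/7 = -3/7 + 2*v/7)
√((Q(15) - 12)² + 350463) = √(((-3/7 + (2/7)*15) - 12)² + 350463) = √(((-3/7 + 30/7) - 12)² + 350463) = √((27/7 - 12)² + 350463) = √((-57/7)² + 350463) = √(3249/49 + 350463) = √(17175936/49) = 8*√268374/7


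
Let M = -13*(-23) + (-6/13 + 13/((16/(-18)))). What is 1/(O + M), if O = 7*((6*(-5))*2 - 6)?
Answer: -104/18521 ≈ -0.0056152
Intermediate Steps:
O = -462 (O = 7*(-30*2 - 6) = 7*(-60 - 6) = 7*(-66) = -462)
M = 29527/104 (M = 299 + (-6*1/13 + 13/((16*(-1/18)))) = 299 + (-6/13 + 13/(-8/9)) = 299 + (-6/13 + 13*(-9/8)) = 299 + (-6/13 - 117/8) = 299 - 1569/104 = 29527/104 ≈ 283.91)
1/(O + M) = 1/(-462 + 29527/104) = 1/(-18521/104) = -104/18521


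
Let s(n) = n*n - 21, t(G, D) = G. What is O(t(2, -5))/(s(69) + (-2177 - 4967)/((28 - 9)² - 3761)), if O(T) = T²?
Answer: 1700/2015393 ≈ 0.00084351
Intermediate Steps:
s(n) = -21 + n² (s(n) = n² - 21 = -21 + n²)
O(t(2, -5))/(s(69) + (-2177 - 4967)/((28 - 9)² - 3761)) = 2²/((-21 + 69²) + (-2177 - 4967)/((28 - 9)² - 3761)) = 4/((-21 + 4761) - 7144/(19² - 3761)) = 4/(4740 - 7144/(361 - 3761)) = 4/(4740 - 7144/(-3400)) = 4/(4740 - 7144*(-1/3400)) = 4/(4740 + 893/425) = 4/(2015393/425) = (425/2015393)*4 = 1700/2015393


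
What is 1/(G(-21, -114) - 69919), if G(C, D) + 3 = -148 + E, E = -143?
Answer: -1/70213 ≈ -1.4242e-5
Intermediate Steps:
G(C, D) = -294 (G(C, D) = -3 + (-148 - 143) = -3 - 291 = -294)
1/(G(-21, -114) - 69919) = 1/(-294 - 69919) = 1/(-70213) = -1/70213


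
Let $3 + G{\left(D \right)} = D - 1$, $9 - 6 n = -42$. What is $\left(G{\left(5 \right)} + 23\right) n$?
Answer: $204$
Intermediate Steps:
$n = \frac{17}{2}$ ($n = \frac{3}{2} - -7 = \frac{3}{2} + 7 = \frac{17}{2} \approx 8.5$)
$G{\left(D \right)} = -4 + D$ ($G{\left(D \right)} = -3 + \left(D - 1\right) = -3 + \left(-1 + D\right) = -4 + D$)
$\left(G{\left(5 \right)} + 23\right) n = \left(\left(-4 + 5\right) + 23\right) \frac{17}{2} = \left(1 + 23\right) \frac{17}{2} = 24 \cdot \frac{17}{2} = 204$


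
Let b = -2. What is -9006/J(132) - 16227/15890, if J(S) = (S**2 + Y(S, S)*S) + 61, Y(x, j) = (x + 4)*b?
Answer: -155779773/292677910 ≈ -0.53226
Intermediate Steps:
Y(x, j) = -8 - 2*x (Y(x, j) = (x + 4)*(-2) = (4 + x)*(-2) = -8 - 2*x)
J(S) = 61 + S**2 + S*(-8 - 2*S) (J(S) = (S**2 + (-8 - 2*S)*S) + 61 = (S**2 + S*(-8 - 2*S)) + 61 = 61 + S**2 + S*(-8 - 2*S))
-9006/J(132) - 16227/15890 = -9006/(61 - 1*132**2 - 8*132) - 16227/15890 = -9006/(61 - 1*17424 - 1056) - 16227*1/15890 = -9006/(61 - 17424 - 1056) - 16227/15890 = -9006/(-18419) - 16227/15890 = -9006*(-1/18419) - 16227/15890 = 9006/18419 - 16227/15890 = -155779773/292677910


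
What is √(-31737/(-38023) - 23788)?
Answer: I*√34390259271901/38023 ≈ 154.23*I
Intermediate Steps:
√(-31737/(-38023) - 23788) = √(-31737*(-1/38023) - 23788) = √(31737/38023 - 23788) = √(-904459387/38023) = I*√34390259271901/38023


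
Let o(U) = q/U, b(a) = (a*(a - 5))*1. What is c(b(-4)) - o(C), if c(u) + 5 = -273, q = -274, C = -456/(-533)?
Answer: 9637/228 ≈ 42.268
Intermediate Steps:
C = 456/533 (C = -456*(-1/533) = 456/533 ≈ 0.85553)
b(a) = a*(-5 + a) (b(a) = (a*(-5 + a))*1 = a*(-5 + a))
c(u) = -278 (c(u) = -5 - 273 = -278)
o(U) = -274/U
c(b(-4)) - o(C) = -278 - (-274)/456/533 = -278 - (-274)*533/456 = -278 - 1*(-73021/228) = -278 + 73021/228 = 9637/228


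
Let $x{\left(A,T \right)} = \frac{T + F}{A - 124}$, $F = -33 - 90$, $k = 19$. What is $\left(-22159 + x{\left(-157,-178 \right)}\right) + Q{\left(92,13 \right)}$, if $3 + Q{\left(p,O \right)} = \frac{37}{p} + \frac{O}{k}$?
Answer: $- \frac{10884648689}{491188} \approx -22160.0$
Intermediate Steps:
$F = -123$ ($F = -33 - 90 = -123$)
$Q{\left(p,O \right)} = -3 + \frac{37}{p} + \frac{O}{19}$ ($Q{\left(p,O \right)} = -3 + \left(\frac{37}{p} + \frac{O}{19}\right) = -3 + \frac{37}{p} + \frac{O}{19}$)
$x{\left(A,T \right)} = \frac{-123 + T}{-124 + A}$ ($x{\left(A,T \right)} = \frac{T - 123}{A - 124} = \frac{-123 + T}{-124 + A}$)
$\left(-22159 + x{\left(-157,-178 \right)}\right) + Q{\left(92,13 \right)} = \left(-22159 + \frac{-123 - 178}{-124 - 157}\right) + \left(-3 + \frac{37}{92} + \frac{1}{19} \cdot 13\right) = \left(-22159 + \frac{1}{-281} \left(-301\right)\right) + \left(-3 + 37 \cdot \frac{1}{92} + \frac{13}{19}\right) = \left(-22159 - - \frac{301}{281}\right) + \left(-3 + \frac{37}{92} + \frac{13}{19}\right) = \left(-22159 + \frac{301}{281}\right) - \frac{3345}{1748} = - \frac{6226378}{281} - \frac{3345}{1748} = - \frac{10884648689}{491188}$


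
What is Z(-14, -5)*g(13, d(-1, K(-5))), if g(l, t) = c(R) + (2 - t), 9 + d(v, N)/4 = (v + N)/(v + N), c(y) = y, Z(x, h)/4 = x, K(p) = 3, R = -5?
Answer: -1624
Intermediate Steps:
Z(x, h) = 4*x
d(v, N) = -32 (d(v, N) = -36 + 4*((v + N)/(v + N)) = -36 + 4*((N + v)/(N + v)) = -36 + 4*1 = -36 + 4 = -32)
g(l, t) = -3 - t (g(l, t) = -5 + (2 - t) = -3 - t)
Z(-14, -5)*g(13, d(-1, K(-5))) = (4*(-14))*(-3 - 1*(-32)) = -56*(-3 + 32) = -56*29 = -1624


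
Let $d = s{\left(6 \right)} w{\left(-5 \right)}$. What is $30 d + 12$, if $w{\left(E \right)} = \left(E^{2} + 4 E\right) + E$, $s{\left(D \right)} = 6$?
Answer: $12$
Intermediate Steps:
$w{\left(E \right)} = E^{2} + 5 E$
$d = 0$ ($d = 6 \left(- 5 \left(5 - 5\right)\right) = 6 \left(\left(-5\right) 0\right) = 6 \cdot 0 = 0$)
$30 d + 12 = 30 \cdot 0 + 12 = 0 + 12 = 12$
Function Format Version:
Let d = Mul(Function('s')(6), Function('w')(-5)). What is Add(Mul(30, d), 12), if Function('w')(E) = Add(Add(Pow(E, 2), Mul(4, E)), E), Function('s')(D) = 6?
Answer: 12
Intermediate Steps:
Function('w')(E) = Add(Pow(E, 2), Mul(5, E))
d = 0 (d = Mul(6, Mul(-5, Add(5, -5))) = Mul(6, Mul(-5, 0)) = Mul(6, 0) = 0)
Add(Mul(30, d), 12) = Add(Mul(30, 0), 12) = Add(0, 12) = 12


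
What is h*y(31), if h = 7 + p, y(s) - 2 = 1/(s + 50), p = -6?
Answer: 163/81 ≈ 2.0123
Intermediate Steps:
y(s) = 2 + 1/(50 + s) (y(s) = 2 + 1/(s + 50) = 2 + 1/(50 + s))
h = 1 (h = 7 - 6 = 1)
h*y(31) = 1*((101 + 2*31)/(50 + 31)) = 1*((101 + 62)/81) = 1*((1/81)*163) = 1*(163/81) = 163/81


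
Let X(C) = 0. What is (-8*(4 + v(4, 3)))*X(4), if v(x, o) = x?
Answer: 0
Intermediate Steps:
(-8*(4 + v(4, 3)))*X(4) = -8*(4 + 4)*0 = -8*8*0 = -64*0 = 0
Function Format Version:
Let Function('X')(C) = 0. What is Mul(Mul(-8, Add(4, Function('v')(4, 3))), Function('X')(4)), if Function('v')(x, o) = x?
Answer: 0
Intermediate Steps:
Mul(Mul(-8, Add(4, Function('v')(4, 3))), Function('X')(4)) = Mul(Mul(-8, Add(4, 4)), 0) = Mul(Mul(-8, 8), 0) = Mul(-64, 0) = 0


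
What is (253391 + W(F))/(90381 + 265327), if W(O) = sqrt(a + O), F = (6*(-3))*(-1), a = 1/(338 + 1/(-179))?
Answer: 253391/355708 + sqrt(65897507697)/21520689708 ≈ 0.71237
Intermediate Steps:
a = 179/60501 (a = 1/(338 - 1/179) = 1/(60501/179) = 179/60501 ≈ 0.0029586)
F = 18 (F = -18*(-1) = 18)
W(O) = sqrt(179/60501 + O)
(253391 + W(F))/(90381 + 265327) = (253391 + sqrt(10829679 + 3660371001*18)/60501)/(90381 + 265327) = (253391 + sqrt(10829679 + 65886678018)/60501)/355708 = (253391 + sqrt(65897507697)/60501)*(1/355708) = 253391/355708 + sqrt(65897507697)/21520689708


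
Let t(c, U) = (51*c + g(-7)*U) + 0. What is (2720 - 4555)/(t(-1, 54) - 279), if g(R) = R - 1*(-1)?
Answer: 1835/654 ≈ 2.8058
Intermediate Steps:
g(R) = 1 + R (g(R) = R + 1 = 1 + R)
t(c, U) = -6*U + 51*c (t(c, U) = (51*c + (1 - 7)*U) + 0 = (51*c - 6*U) + 0 = (-6*U + 51*c) + 0 = -6*U + 51*c)
(2720 - 4555)/(t(-1, 54) - 279) = (2720 - 4555)/((-6*54 + 51*(-1)) - 279) = -1835/((-324 - 51) - 279) = -1835/(-375 - 279) = -1835/(-654) = -1835*(-1/654) = 1835/654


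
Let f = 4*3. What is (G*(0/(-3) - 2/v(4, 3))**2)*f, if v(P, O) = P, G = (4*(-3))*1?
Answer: -36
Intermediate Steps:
G = -12 (G = -12*1 = -12)
f = 12
(G*(0/(-3) - 2/v(4, 3))**2)*f = -12*(0/(-3) - 2/4)**2*12 = -12*(0*(-1/3) - 2*1/4)**2*12 = -12*(0 - 1/2)**2*12 = -12*(-1/2)**2*12 = -12*1/4*12 = -3*12 = -36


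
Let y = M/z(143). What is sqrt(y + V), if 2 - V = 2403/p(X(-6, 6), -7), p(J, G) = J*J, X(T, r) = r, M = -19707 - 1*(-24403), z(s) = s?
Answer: I*sqrt(2610179)/286 ≈ 5.649*I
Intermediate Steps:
M = 4696 (M = -19707 + 24403 = 4696)
p(J, G) = J**2
V = -259/4 (V = 2 - 2403/(6**2) = 2 - 2403/36 = 2 - 1*267/4 = 2 - 267/4 = -259/4 ≈ -64.750)
y = 4696/143 ≈ 32.839
sqrt(y + V) = sqrt(4696/143 - 259/4) = sqrt(-18253/572) = I*sqrt(2610179)/286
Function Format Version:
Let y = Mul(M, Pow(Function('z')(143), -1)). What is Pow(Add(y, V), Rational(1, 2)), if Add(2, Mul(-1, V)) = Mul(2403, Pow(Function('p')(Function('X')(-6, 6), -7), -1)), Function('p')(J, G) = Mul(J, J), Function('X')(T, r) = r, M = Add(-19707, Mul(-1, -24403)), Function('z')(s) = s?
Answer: Mul(Rational(1, 286), I, Pow(2610179, Rational(1, 2))) ≈ Mul(5.6490, I)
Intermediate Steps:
M = 4696 (M = Add(-19707, 24403) = 4696)
Function('p')(J, G) = Pow(J, 2)
V = Rational(-259, 4) (V = Add(2, Mul(-1, Mul(2403, Pow(Pow(6, 2), -1)))) = Add(2, Mul(-1, Mul(2403, Pow(36, -1)))) = Add(2, Mul(-1, Mul(2403, Rational(1, 36)))) = Add(2, Mul(-1, Rational(267, 4))) = Add(2, Rational(-267, 4)) = Rational(-259, 4) ≈ -64.750)
y = Rational(4696, 143) (y = Mul(4696, Pow(143, -1)) = Mul(4696, Rational(1, 143)) = Rational(4696, 143) ≈ 32.839)
Pow(Add(y, V), Rational(1, 2)) = Pow(Add(Rational(4696, 143), Rational(-259, 4)), Rational(1, 2)) = Pow(Rational(-18253, 572), Rational(1, 2)) = Mul(Rational(1, 286), I, Pow(2610179, Rational(1, 2)))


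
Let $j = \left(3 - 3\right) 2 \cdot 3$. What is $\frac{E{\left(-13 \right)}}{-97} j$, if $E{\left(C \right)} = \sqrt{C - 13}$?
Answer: $0$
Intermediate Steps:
$E{\left(C \right)} = \sqrt{-13 + C}$
$j = 0$ ($j = 0 \cdot 2 \cdot 3 = 0 \cdot 3 = 0$)
$\frac{E{\left(-13 \right)}}{-97} j = \frac{\sqrt{-13 - 13}}{-97} \cdot 0 = \sqrt{-26} \left(- \frac{1}{97}\right) 0 = i \sqrt{26} \left(- \frac{1}{97}\right) 0 = - \frac{i \sqrt{26}}{97} \cdot 0 = 0$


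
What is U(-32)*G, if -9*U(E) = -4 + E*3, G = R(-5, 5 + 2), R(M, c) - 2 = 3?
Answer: 500/9 ≈ 55.556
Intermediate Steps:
R(M, c) = 5 (R(M, c) = 2 + 3 = 5)
G = 5
U(E) = 4/9 - E/3 (U(E) = -(-4 + E*3)/9 = -(-4 + 3*E)/9 = 4/9 - E/3)
U(-32)*G = (4/9 - 1/3*(-32))*5 = (4/9 + 32/3)*5 = (100/9)*5 = 500/9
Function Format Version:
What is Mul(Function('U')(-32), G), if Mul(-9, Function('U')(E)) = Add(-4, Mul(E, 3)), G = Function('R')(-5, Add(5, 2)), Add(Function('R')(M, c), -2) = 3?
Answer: Rational(500, 9) ≈ 55.556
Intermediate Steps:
Function('R')(M, c) = 5 (Function('R')(M, c) = Add(2, 3) = 5)
G = 5
Function('U')(E) = Add(Rational(4, 9), Mul(Rational(-1, 3), E)) (Function('U')(E) = Mul(Rational(-1, 9), Add(-4, Mul(E, 3))) = Mul(Rational(-1, 9), Add(-4, Mul(3, E))) = Add(Rational(4, 9), Mul(Rational(-1, 3), E)))
Mul(Function('U')(-32), G) = Mul(Add(Rational(4, 9), Mul(Rational(-1, 3), -32)), 5) = Mul(Add(Rational(4, 9), Rational(32, 3)), 5) = Mul(Rational(100, 9), 5) = Rational(500, 9)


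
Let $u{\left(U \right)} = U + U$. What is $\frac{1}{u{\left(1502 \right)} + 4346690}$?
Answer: $\frac{1}{4349694} \approx 2.299 \cdot 10^{-7}$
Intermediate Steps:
$u{\left(U \right)} = 2 U$
$\frac{1}{u{\left(1502 \right)} + 4346690} = \frac{1}{2 \cdot 1502 + 4346690} = \frac{1}{3004 + 4346690} = \frac{1}{4349694}$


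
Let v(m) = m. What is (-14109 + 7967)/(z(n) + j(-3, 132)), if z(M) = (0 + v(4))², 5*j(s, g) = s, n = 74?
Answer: -30710/77 ≈ -398.83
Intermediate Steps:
j(s, g) = s/5
z(M) = 16 (z(M) = (0 + 4)² = 4² = 16)
(-14109 + 7967)/(z(n) + j(-3, 132)) = (-14109 + 7967)/(16 + (⅕)*(-3)) = -6142/(16 - ⅗) = -6142/77/5 = -6142*5/77 = -30710/77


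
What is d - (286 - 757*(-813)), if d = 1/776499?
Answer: -478111399772/776499 ≈ -6.1573e+5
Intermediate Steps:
d = 1/776499 ≈ 1.2878e-6
d - (286 - 757*(-813)) = 1/776499 - (286 - 757*(-813)) = 1/776499 - (286 + 615441) = 1/776499 - 1*615727 = 1/776499 - 615727 = -478111399772/776499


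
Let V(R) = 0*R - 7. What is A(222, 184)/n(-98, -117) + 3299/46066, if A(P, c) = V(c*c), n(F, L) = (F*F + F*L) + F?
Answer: 4918869/69006868 ≈ 0.071281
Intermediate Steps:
V(R) = -7 (V(R) = 0 - 7 = -7)
n(F, L) = F + F**2 + F*L (n(F, L) = (F**2 + F*L) + F = F + F**2 + F*L)
A(P, c) = -7
A(222, 184)/n(-98, -117) + 3299/46066 = -7*(-1/(98*(1 - 98 - 117))) + 3299/46066 = -7/((-98*(-214))) + 3299*(1/46066) = -7/20972 + 3299/46066 = -7*1/20972 + 3299/46066 = -1/2996 + 3299/46066 = 4918869/69006868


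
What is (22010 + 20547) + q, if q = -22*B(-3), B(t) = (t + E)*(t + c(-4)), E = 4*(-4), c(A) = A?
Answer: 39631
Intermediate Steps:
E = -16
B(t) = (-16 + t)*(-4 + t) (B(t) = (t - 16)*(t - 4) = (-16 + t)*(-4 + t))
q = -2926 (q = -22*(64 + (-3)² - 20*(-3)) = -22*(64 + 9 + 60) = -22*133 = -2926)
(22010 + 20547) + q = (22010 + 20547) - 2926 = 42557 - 2926 = 39631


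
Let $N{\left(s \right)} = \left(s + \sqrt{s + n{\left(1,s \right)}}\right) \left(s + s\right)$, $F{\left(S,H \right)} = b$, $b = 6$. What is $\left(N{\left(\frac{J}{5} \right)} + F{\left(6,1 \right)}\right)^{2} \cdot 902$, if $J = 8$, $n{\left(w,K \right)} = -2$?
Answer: $\frac{67401048}{625} + \frac{8024192 i \sqrt{10}}{625} \approx 1.0784 \cdot 10^{5} + 40600.0 i$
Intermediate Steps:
$F{\left(S,H \right)} = 6$
$N{\left(s \right)} = 2 s \left(s + \sqrt{-2 + s}\right)$ ($N{\left(s \right)} = \left(s + \sqrt{s - 2}\right) \left(s + s\right) = \left(s + \sqrt{-2 + s}\right) 2 s = 2 s \left(s + \sqrt{-2 + s}\right)$)
$\left(N{\left(\frac{J}{5} \right)} + F{\left(6,1 \right)}\right)^{2} \cdot 902 = \left(2 \cdot \frac{8}{5} \left(\frac{8}{5} + \sqrt{-2 + \frac{8}{5}}\right) + 6\right)^{2} \cdot 902 = \left(2 \cdot \frac{8}{5} \left(\frac{8}{5} + \sqrt{- \frac{2}{5}}\right) + 6\right)^{2} \cdot 902 = \left(2 \cdot \frac{8}{5} \left(\frac{8}{5} + \frac{i \sqrt{10}}{5}\right) + 6\right)^{2} \cdot 902 = \left(\left(\frac{128}{25} + \frac{16 i \sqrt{10}}{25}\right) + 6\right)^{2} \cdot 902 = \left(\frac{278}{25} + \frac{16 i \sqrt{10}}{25}\right)^{2} \cdot 902 = 902 \left(\frac{278}{25} + \frac{16 i \sqrt{10}}{25}\right)^{2}$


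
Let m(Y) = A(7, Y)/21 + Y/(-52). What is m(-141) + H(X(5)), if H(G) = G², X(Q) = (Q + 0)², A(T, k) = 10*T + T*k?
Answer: 91111/156 ≈ 584.04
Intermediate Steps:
X(Q) = Q²
m(Y) = 10/3 + 49*Y/156 (m(Y) = (7*(10 + Y))/21 + Y/(-52) = (70 + 7*Y)*(1/21) + Y*(-1/52) = (10/3 + Y/3) - Y/52 = 10/3 + 49*Y/156)
m(-141) + H(X(5)) = (10/3 + (49/156)*(-141)) + (5²)² = (10/3 - 2303/52) + 25² = -6389/156 + 625 = 91111/156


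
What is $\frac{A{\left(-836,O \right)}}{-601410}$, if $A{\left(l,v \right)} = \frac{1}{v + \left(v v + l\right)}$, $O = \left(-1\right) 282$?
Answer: $- \frac{1}{47154152460} \approx -2.1207 \cdot 10^{-11}$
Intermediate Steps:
$O = -282$
$A{\left(l,v \right)} = \frac{1}{l + v + v^{2}}$ ($A{\left(l,v \right)} = \frac{1}{v + \left(v^{2} + l\right)} = \frac{1}{v + \left(l + v^{2}\right)} = \frac{1}{l + v + v^{2}}$)
$\frac{A{\left(-836,O \right)}}{-601410} = \frac{1}{\left(-836 - 282 + \left(-282\right)^{2}\right) \left(-601410\right)} = \frac{1}{-836 - 282 + 79524} \left(- \frac{1}{601410}\right) = \frac{1}{78406} \left(- \frac{1}{601410}\right) = - \frac{1}{47154152460}$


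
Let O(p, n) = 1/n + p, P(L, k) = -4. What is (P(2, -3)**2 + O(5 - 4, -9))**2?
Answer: 23104/81 ≈ 285.23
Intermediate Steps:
O(p, n) = p + 1/n
(P(2, -3)**2 + O(5 - 4, -9))**2 = ((-4)**2 + ((5 - 4) + 1/(-9)))**2 = (16 + (1 - 1/9))**2 = (16 + 8/9)**2 = (152/9)**2 = 23104/81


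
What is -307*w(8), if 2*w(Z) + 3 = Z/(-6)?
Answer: 3991/6 ≈ 665.17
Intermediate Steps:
w(Z) = -3/2 - Z/12 (w(Z) = -3/2 + (Z/(-6))/2 = -3/2 + (Z*(-⅙))/2 = -3/2 + (-Z/6)/2 = -3/2 - Z/12)
-307*w(8) = -307*(-3/2 - 1/12*8) = -307*(-3/2 - ⅔) = -307*(-13/6) = 3991/6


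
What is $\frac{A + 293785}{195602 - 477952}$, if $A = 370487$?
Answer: $- \frac{332136}{141175} \approx -2.3527$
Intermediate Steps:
$\frac{A + 293785}{195602 - 477952} = \frac{370487 + 293785}{195602 - 477952} = \frac{664272}{-282350} = 664272 \left(- \frac{1}{282350}\right) = - \frac{332136}{141175}$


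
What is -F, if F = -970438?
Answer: 970438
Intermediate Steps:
-F = -1*(-970438) = 970438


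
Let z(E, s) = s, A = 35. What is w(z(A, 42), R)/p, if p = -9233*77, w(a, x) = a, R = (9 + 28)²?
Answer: -6/101563 ≈ -5.9077e-5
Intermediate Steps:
R = 1369 (R = 37² = 1369)
p = -710941
w(z(A, 42), R)/p = 42/(-710941) = 42*(-1/710941) = -6/101563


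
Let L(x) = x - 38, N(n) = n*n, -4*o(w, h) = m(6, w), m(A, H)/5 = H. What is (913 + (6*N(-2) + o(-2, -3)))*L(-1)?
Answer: -73281/2 ≈ -36641.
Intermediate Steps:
m(A, H) = 5*H
o(w, h) = -5*w/4
N(n) = n**2
L(x) = -38 + x
(913 + (6*N(-2) + o(-2, -3)))*L(-1) = (913 + (6*(-2)**2 - 5/4*(-2)))*(-38 - 1) = (913 + (6*4 + 5/2))*(-39) = (913 + (24 + 5/2))*(-39) = (913 + 53/2)*(-39) = (1879/2)*(-39) = -73281/2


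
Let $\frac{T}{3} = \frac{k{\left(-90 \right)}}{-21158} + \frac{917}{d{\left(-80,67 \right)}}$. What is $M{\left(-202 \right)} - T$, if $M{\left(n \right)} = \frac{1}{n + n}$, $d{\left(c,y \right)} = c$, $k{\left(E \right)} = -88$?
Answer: $\frac{2938107589}{85478320} \approx 34.373$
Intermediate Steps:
$T = - \frac{29092269}{846320}$ ($T = 3 \left(- \frac{88}{-21158} + \frac{917}{-80}\right) = 3 \left(\left(-88\right) \left(- \frac{1}{21158}\right) + 917 \left(- \frac{1}{80}\right)\right) = 3 \left(\frac{44}{10579} - \frac{917}{80}\right) = 3 \left(- \frac{9697423}{846320}\right) = - \frac{29092269}{846320} \approx -34.375$)
$M{\left(n \right)} = \frac{1}{2 n}$
$M{\left(-202 \right)} - T = \frac{1}{2 \left(-202\right)} - - \frac{29092269}{846320} = \frac{1}{2} \left(- \frac{1}{202}\right) + \frac{29092269}{846320} = - \frac{1}{404} + \frac{29092269}{846320} = \frac{2938107589}{85478320}$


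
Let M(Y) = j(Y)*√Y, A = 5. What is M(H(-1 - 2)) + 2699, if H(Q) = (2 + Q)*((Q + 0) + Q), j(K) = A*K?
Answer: 2699 + 30*√6 ≈ 2772.5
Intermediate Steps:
j(K) = 5*K
H(Q) = 2*Q*(2 + Q) (H(Q) = (2 + Q)*(Q + Q) = (2 + Q)*(2*Q) = 2*Q*(2 + Q))
M(Y) = 5*Y^(3/2) (M(Y) = (5*Y)*√Y = 5*Y^(3/2))
M(H(-1 - 2)) + 2699 = 5*(2*(-1 - 2)*(2 + (-1 - 2)))^(3/2) + 2699 = 5*(2*(-3)*(2 - 3))^(3/2) + 2699 = 5*(2*(-3)*(-1))^(3/2) + 2699 = 5*6^(3/2) + 2699 = 5*(6*√6) + 2699 = 30*√6 + 2699 = 2699 + 30*√6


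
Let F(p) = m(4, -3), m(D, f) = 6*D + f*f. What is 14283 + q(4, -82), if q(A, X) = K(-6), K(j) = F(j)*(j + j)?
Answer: 13887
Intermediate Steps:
m(D, f) = f² + 6*D (m(D, f) = 6*D + f² = f² + 6*D)
F(p) = 33 (F(p) = (-3)² + 6*4 = 9 + 24 = 33)
K(j) = 66*j (K(j) = 33*(j + j) = 33*(2*j) = 66*j)
q(A, X) = -396 (q(A, X) = 66*(-6) = -396)
14283 + q(4, -82) = 14283 - 396 = 13887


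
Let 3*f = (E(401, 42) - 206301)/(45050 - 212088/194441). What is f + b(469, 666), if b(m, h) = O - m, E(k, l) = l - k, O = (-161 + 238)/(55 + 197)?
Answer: -74139397199273/157668389316 ≈ -470.22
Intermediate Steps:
O = 11/36 (O = 77/252 = 77*(1/252) = 11/36 ≈ 0.30556)
f = -20091588530/13139032443 (f = (((42 - 1*401) - 206301)/(45050 - 212088/194441))/3 = (((42 - 401) - 206301)/(45050 - 212088*1/194441))/3 = ((-359 - 206301)/(45050 - 212088/194441))/3 = (-206660/8759354962/194441)/3 = (-206660*194441/8759354962)/3 = (1/3)*(-20091588530/4379677481) = -20091588530/13139032443 ≈ -1.5292)
b(m, h) = 11/36 - m
f + b(469, 666) = -20091588530/13139032443 + (11/36 - 1*469) = -20091588530/13139032443 + (11/36 - 469) = -20091588530/13139032443 - 16873/36 = -74139397199273/157668389316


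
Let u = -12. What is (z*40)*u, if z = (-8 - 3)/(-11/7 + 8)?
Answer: 2464/3 ≈ 821.33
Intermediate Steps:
z = -77/45 (z = -11/(-11*⅐ + 8) = -11/(-11/7 + 8) = -11/45/7 = -11*7/45 = -77/45 ≈ -1.7111)
(z*40)*u = -77/45*40*(-12) = -616/9*(-12) = 2464/3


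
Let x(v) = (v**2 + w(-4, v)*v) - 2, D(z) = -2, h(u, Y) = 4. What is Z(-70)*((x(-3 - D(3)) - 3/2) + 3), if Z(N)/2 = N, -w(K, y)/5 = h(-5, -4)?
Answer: -2870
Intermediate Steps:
w(K, y) = -20 (w(K, y) = -5*4 = -20)
Z(N) = 2*N
x(v) = -2 + v**2 - 20*v (x(v) = (v**2 - 20*v) - 2 = -2 + v**2 - 20*v)
Z(-70)*((x(-3 - D(3)) - 3/2) + 3) = (2*(-70))*(((-2 + (-3 - 1*(-2))**2 - 20*(-3 - 1*(-2))) - 3/2) + 3) = -140*(((-2 + (-3 + 2)**2 - 20*(-3 + 2)) - 3*1/2) + 3) = -140*(((-2 + (-1)**2 - 20*(-1)) - 3/2) + 3) = -140*(((-2 + 1 + 20) - 3/2) + 3) = -140*((19 - 3/2) + 3) = -140*(35/2 + 3) = -140*41/2 = -2870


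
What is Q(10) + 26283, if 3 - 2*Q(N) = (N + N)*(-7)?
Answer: 52709/2 ≈ 26355.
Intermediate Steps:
Q(N) = 3/2 + 7*N (Q(N) = 3/2 - (N + N)*(-7)/2 = 3/2 - 2*N*(-7)/2 = 3/2 - (-7)*N = 3/2 + 7*N)
Q(10) + 26283 = (3/2 + 7*10) + 26283 = (3/2 + 70) + 26283 = 143/2 + 26283 = 52709/2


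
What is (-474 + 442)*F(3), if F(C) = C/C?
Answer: -32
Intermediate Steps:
F(C) = 1
(-474 + 442)*F(3) = (-474 + 442)*1 = -32*1 = -32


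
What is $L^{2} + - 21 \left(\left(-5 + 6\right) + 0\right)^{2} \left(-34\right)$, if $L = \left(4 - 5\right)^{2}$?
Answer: $715$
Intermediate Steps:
$L = 1$ ($L = \left(-1\right)^{2} = 1$)
$L^{2} + - 21 \left(\left(-5 + 6\right) + 0\right)^{2} \left(-34\right) = 1^{2} + - 21 \left(\left(-5 + 6\right) + 0\right)^{2} \left(-34\right) = 1 + - 21 \left(1 + 0\right)^{2} \left(-34\right) = 1 + - 21 \cdot 1^{2} \left(-34\right) = 1 + \left(-21\right) 1 \left(-34\right) = 1 - -714 = 1 + 714 = 715$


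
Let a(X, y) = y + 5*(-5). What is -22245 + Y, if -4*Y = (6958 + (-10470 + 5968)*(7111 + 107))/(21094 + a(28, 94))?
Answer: -925297631/42326 ≈ -21861.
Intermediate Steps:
a(X, y) = -25 + y (a(X, y) = y - 25 = -25 + y)
Y = 16244239/42326 (Y = -(6958 + (-10470 + 5968)*(7111 + 107))/(4*(21094 + (-25 + 94))) = -(6958 - 4502*7218)/(4*(21094 + 69)) = -(6958 - 32495436)/(4*21163) = -(-16244239)/(2*21163) = -¼*(-32488478/21163) = 16244239/42326 ≈ 383.79)
-22245 + Y = -22245 + 16244239/42326 = -925297631/42326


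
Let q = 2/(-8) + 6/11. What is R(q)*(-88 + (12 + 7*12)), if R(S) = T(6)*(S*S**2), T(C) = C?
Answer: 6591/5324 ≈ 1.2380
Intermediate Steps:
q = 13/44 (q = 2*(-1/8) + 6*(1/11) = -1/4 + 6/11 = 13/44 ≈ 0.29545)
R(S) = 6*S**3 (R(S) = 6*(S*S**2) = 6*S**3)
R(q)*(-88 + (12 + 7*12)) = (6*(13/44)**3)*(-88 + (12 + 7*12)) = (6*(2197/85184))*(-88 + (12 + 84)) = 6591*(-88 + 96)/42592 = (6591/42592)*8 = 6591/5324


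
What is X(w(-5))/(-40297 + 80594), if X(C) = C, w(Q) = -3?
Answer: -3/40297 ≈ -7.4447e-5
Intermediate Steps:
X(w(-5))/(-40297 + 80594) = -3/(-40297 + 80594) = -3/40297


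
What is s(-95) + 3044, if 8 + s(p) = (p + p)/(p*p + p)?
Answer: 142691/47 ≈ 3036.0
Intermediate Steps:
s(p) = -8 + 2*p/(p + p²) (s(p) = -8 + (p + p)/(p*p + p) = -8 + (2*p)/(p² + p) = -8 + (2*p)/(p + p²) = -8 + 2*p/(p + p²))
s(-95) + 3044 = 2*(-3 - 4*(-95))/(1 - 95) + 3044 = 2*(-3 + 380)/(-94) + 3044 = 2*(-1/94)*377 + 3044 = -377/47 + 3044 = 142691/47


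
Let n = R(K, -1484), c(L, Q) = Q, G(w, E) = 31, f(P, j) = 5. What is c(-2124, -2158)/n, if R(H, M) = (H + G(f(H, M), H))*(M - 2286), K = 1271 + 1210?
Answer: 83/364240 ≈ 0.00022787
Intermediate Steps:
K = 2481
R(H, M) = (-2286 + M)*(31 + H) (R(H, M) = (H + 31)*(M - 2286) = (31 + H)*(-2286 + M) = (-2286 + M)*(31 + H))
n = -9470240 (n = -70866 - 2286*2481 + 31*(-1484) + 2481*(-1484) = -70866 - 5671566 - 46004 - 3681804 = -9470240)
c(-2124, -2158)/n = -2158/(-9470240) = -2158*(-1/9470240) = 83/364240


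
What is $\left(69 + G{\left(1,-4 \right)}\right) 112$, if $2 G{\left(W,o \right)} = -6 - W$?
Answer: $7336$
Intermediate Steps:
$G{\left(W,o \right)} = -3 - \frac{W}{2}$ ($G{\left(W,o \right)} = \frac{-6 - W}{2} = -3 - \frac{W}{2}$)
$\left(69 + G{\left(1,-4 \right)}\right) 112 = \left(69 - \frac{7}{2}\right) 112 = \frac{131}{2} \cdot 112 = 7336$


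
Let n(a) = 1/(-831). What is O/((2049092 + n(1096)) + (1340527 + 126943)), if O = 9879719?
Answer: 8210046489/2922263021 ≈ 2.8095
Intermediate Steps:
n(a) = -1/831
O/((2049092 + n(1096)) + (1340527 + 126943)) = 9879719/((2049092 - 1/831) + (1340527 + 126943)) = 9879719/(1702795451/831 + 1467470) = 9879719/(2922263021/831) = 9879719*(831/2922263021) = 8210046489/2922263021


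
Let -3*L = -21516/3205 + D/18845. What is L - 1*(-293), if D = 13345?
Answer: 10690547614/36238935 ≈ 295.00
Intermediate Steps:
L = 72539659/36238935 (L = -(-21516/3205 + 13345/18845)/3 = -(-21516*1/3205 + 13345*(1/18845))/3 = -(-21516/3205 + 2669/3769)/3 = -⅓*(-72539659/12079645) = 72539659/36238935 ≈ 2.0017)
L - 1*(-293) = 72539659/36238935 - 1*(-293) = 72539659/36238935 + 293 = 10690547614/36238935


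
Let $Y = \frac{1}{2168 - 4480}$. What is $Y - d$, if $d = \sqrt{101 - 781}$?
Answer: $- \frac{1}{2312} - 2 i \sqrt{170} \approx -0.00043253 - 26.077 i$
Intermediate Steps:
$d = 2 i \sqrt{170}$ ($d = \sqrt{-680} = 2 i \sqrt{170} \approx 26.077 i$)
$Y = - \frac{1}{2312}$ ($Y = \frac{1}{-2312} = - \frac{1}{2312} \approx -0.00043253$)
$Y - d = - \frac{1}{2312} - 2 i \sqrt{170}$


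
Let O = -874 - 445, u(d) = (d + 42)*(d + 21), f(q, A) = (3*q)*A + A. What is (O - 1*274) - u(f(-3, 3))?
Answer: -1539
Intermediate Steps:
f(q, A) = A + 3*A*q (f(q, A) = 3*A*q + A = A + 3*A*q)
u(d) = (21 + d)*(42 + d) (u(d) = (42 + d)*(21 + d) = (21 + d)*(42 + d))
O = -1319
(O - 1*274) - u(f(-3, 3)) = (-1319 - 1*274) - (882 + (3*(1 + 3*(-3)))² + 63*(3*(1 + 3*(-3)))) = (-1319 - 274) - (882 + (3*(1 - 9))² + 63*(3*(1 - 9))) = -1593 - (882 + (3*(-8))² + 63*(3*(-8))) = -1593 - (882 + (-24)² + 63*(-24)) = -1593 - (882 + 576 - 1512) = -1593 - 1*(-54) = -1593 + 54 = -1539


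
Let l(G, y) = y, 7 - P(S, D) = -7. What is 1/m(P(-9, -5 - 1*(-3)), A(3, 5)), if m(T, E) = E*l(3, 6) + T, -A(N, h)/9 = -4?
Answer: 1/230 ≈ 0.0043478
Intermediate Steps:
A(N, h) = 36 (A(N, h) = -9*(-4) = 36)
P(S, D) = 14 (P(S, D) = 7 - 1*(-7) = 7 + 7 = 14)
m(T, E) = T + 6*E (m(T, E) = E*6 + T = 6*E + T = T + 6*E)
1/m(P(-9, -5 - 1*(-3)), A(3, 5)) = 1/(14 + 6*36) = 1/(14 + 216) = 1/230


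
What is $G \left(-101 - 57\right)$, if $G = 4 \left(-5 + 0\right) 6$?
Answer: $18960$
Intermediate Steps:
$G = -120$ ($G = 4 \left(-5\right) 6 = \left(-20\right) 6 = -120$)
$G \left(-101 - 57\right) = - 120 \left(-101 - 57\right) = \left(-120\right) \left(-158\right) = 18960$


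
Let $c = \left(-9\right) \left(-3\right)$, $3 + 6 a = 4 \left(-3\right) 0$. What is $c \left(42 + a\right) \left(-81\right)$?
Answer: $- \frac{181521}{2} \approx -90761.0$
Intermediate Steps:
$a = - \frac{1}{2}$ ($a = - \frac{1}{2} + \frac{4 \left(-3\right) 0}{6} = - \frac{1}{2} + \frac{\left(-12\right) 0}{6} = - \frac{1}{2} + \frac{1}{6} \cdot 0 = - \frac{1}{2} + 0 = - \frac{1}{2} \approx -0.5$)
$c = 27$
$c \left(42 + a\right) \left(-81\right) = 27 \left(42 - \frac{1}{2}\right) \left(-81\right) = 27 \cdot \frac{83}{2} \left(-81\right) = \frac{2241}{2} \left(-81\right) = - \frac{181521}{2}$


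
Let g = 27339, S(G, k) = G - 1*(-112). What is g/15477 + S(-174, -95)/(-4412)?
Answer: 20263207/11380754 ≈ 1.7805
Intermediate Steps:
S(G, k) = 112 + G (S(G, k) = G + 112 = 112 + G)
g/15477 + S(-174, -95)/(-4412) = 27339/15477 + (112 - 174)/(-4412) = 27339*(1/15477) - 62*(-1/4412) = 9113/5159 + 31/2206 = 20263207/11380754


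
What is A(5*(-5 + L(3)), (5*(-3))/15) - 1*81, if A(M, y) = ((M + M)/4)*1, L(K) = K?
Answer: -86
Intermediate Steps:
A(M, y) = M/2 (A(M, y) = ((2*M)/4)*1 = (M/2)*1 = M/2)
A(5*(-5 + L(3)), (5*(-3))/15) - 1*81 = (5*(-5 + 3))/2 - 1*81 = (5*(-2))/2 - 81 = (½)*(-10) - 81 = -5 - 81 = -86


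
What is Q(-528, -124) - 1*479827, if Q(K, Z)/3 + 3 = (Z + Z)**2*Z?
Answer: -23359324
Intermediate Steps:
Q(K, Z) = -9 + 12*Z**3 (Q(K, Z) = -9 + 3*((Z + Z)**2*Z) = -9 + 3*((2*Z)**2*Z) = -9 + 3*((4*Z**2)*Z) = -9 + 3*(4*Z**3) = -9 + 12*Z**3)
Q(-528, -124) - 1*479827 = (-9 + 12*(-124)**3) - 1*479827 = (-9 + 12*(-1906624)) - 479827 = (-9 - 22879488) - 479827 = -22879497 - 479827 = -23359324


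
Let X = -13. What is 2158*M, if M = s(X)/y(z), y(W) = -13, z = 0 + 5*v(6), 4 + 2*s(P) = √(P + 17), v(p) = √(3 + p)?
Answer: 166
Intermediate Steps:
s(P) = -2 + √(17 + P)/2 (s(P) = -2 + √(P + 17)/2 = -2 + √(17 + P)/2)
z = 15 (z = 0 + 5*√(3 + 6) = 0 + 5*√9 = 0 + 5*3 = 0 + 15 = 15)
M = 1/13 (M = (-2 + √(17 - 13)/2)/(-13) = (-2 + √4/2)*(-1/13) = (-2 + (½)*2)*(-1/13) = (-2 + 1)*(-1/13) = -1*(-1/13) = 1/13 ≈ 0.076923)
2158*M = 2158*(1/13) = 166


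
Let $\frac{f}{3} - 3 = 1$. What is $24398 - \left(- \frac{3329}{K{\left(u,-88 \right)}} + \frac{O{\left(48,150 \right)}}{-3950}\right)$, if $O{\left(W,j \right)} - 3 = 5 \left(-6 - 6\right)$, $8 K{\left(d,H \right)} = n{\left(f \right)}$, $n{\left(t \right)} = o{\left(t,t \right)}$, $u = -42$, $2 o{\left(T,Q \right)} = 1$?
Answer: $\frac{306764843}{3950} \approx 77662.0$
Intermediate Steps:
$o{\left(T,Q \right)} = \frac{1}{2}$ ($o{\left(T,Q \right)} = \frac{1}{2} \cdot 1 = \frac{1}{2}$)
$f = 12$ ($f = 9 + 3 \cdot 1 = 9 + 3 = 12$)
$n{\left(t \right)} = \frac{1}{2}$
$K{\left(d,H \right)} = \frac{1}{16}$ ($K{\left(d,H \right)} = \frac{1}{8} \cdot \frac{1}{2} = \frac{1}{16}$)
$O{\left(W,j \right)} = -57$ ($O{\left(W,j \right)} = 3 + 5 \left(-6 - 6\right) = 3 + 5 \left(-12\right) = 3 - 60 = -57$)
$24398 - \left(- \frac{3329}{K{\left(u,-88 \right)}} + \frac{O{\left(48,150 \right)}}{-3950}\right) = 24398 - \left(- 3329 \frac{1}{\frac{1}{16}} - \frac{57}{-3950}\right) = 24398 - \left(\left(-3329\right) 16 - - \frac{57}{3950}\right) = 24398 - \left(-53264 + \frac{57}{3950}\right) = 24398 - - \frac{210392743}{3950} = 24398 + \frac{210392743}{3950} = \frac{306764843}{3950}$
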